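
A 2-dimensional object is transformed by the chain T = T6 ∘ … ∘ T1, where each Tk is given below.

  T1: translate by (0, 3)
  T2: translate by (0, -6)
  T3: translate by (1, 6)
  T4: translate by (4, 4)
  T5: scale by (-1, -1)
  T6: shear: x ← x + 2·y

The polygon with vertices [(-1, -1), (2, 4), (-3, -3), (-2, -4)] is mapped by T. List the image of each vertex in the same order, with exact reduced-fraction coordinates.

T1 translate by (0, 3): (-1, -1) → (-1, 2); (2, 4) → (2, 7); (-3, -3) → (-3, 0); (-2, -4) → (-2, -1)
T2 translate by (0, -6): (-1, 2) → (-1, -4); (2, 7) → (2, 1); (-3, 0) → (-3, -6); (-2, -1) → (-2, -7)
T3 translate by (1, 6): (-1, -4) → (0, 2); (2, 1) → (3, 7); (-3, -6) → (-2, 0); (-2, -7) → (-1, -1)
T4 translate by (4, 4): (0, 2) → (4, 6); (3, 7) → (7, 11); (-2, 0) → (2, 4); (-1, -1) → (3, 3)
T5 scale by (-1, -1): (4, 6) → (-4, -6); (7, 11) → (-7, -11); (2, 4) → (-2, -4); (3, 3) → (-3, -3)
T6 shear: x ← x + 2·y: (-4, -6) → (-16, -6); (-7, -11) → (-29, -11); (-2, -4) → (-10, -4); (-3, -3) → (-9, -3)

image vertices: (-16, -6), (-29, -11), (-10, -4), (-9, -3)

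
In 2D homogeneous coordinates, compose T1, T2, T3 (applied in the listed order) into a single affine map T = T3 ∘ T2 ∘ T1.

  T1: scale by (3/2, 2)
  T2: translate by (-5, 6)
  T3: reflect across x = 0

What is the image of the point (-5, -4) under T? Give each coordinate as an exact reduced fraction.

T1 scale by (3/2, 2): (-5, -4) → (-15/2, -8)
T2 translate by (-5, 6): (-15/2, -8) → (-25/2, -2)
T3 reflect across x = 0: (-25/2, -2) → (25/2, -2)

T(p) = (25/2, -2)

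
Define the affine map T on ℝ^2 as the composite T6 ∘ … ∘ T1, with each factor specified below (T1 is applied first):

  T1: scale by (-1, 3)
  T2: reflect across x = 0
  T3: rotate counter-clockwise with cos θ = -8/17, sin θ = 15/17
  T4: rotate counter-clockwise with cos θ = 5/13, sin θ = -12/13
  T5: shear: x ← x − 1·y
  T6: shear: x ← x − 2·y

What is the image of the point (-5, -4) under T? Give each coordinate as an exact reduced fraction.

T1 scale by (-1, 3): (-5, -4) → (5, -12)
T2 reflect across x = 0: (5, -12) → (-5, -12)
T3 rotate counter-clockwise with cos θ = -8/17, sin θ = 15/17: (-5, -12) → (220/17, 21/17)
T4 rotate counter-clockwise with cos θ = 5/13, sin θ = -12/13: (220/17, 21/17) → (104/17, -195/17)
T5 shear: x ← x − 1·y: (104/17, -195/17) → (299/17, -195/17)
T6 shear: x ← x − 2·y: (299/17, -195/17) → (689/17, -195/17)

T(p) = (689/17, -195/17)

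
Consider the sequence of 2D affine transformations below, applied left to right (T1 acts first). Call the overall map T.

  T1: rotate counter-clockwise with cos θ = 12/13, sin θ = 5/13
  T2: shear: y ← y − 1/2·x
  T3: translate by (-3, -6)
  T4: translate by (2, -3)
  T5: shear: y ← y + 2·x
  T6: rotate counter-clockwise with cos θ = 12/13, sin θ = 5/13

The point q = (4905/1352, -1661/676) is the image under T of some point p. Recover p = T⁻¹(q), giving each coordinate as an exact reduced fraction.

T1 = [12/13 -5/13 0; 5/13 12/13 0; 0 0 1]
T2·T1 = [12/13 -5/13 0; -1/13 29/26 0; 0 0 1]
T3·…·T1 = [12/13 -5/13 -3; -1/13 29/26 -6; 0 0 1]
T4·…·T1 = [12/13 -5/13 -1; -1/13 29/26 -9; 0 0 1]
T5·…·T1 = [12/13 -5/13 -1; 23/13 9/26 -11; 0 0 1]
T6·…·T1 = [29/169 -165/338 43/13; 336/169 29/169 -137/13; 0 0 1]
det M = 1; M⁻¹ = [29/169 165/338 119/26; -336/169 29/169 109/13; 0 0 1]
M⁻¹ · (4905/1352, -1661/676)ᵀ = (4, 3/4)ᵀ

p = (4, 3/4)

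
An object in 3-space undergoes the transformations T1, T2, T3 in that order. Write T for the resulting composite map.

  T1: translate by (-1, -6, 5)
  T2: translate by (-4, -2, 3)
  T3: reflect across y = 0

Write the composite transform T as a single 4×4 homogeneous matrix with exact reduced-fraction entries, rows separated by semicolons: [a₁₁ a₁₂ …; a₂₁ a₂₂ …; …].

T = [1 0 0 -5; 0 -1 0 8; 0 0 1 8; 0 0 0 1]

T1 = [1 0 0 -1; 0 1 0 -6; 0 0 1 5; 0 0 0 1]
T2·T1 = [1 0 0 -5; 0 1 0 -8; 0 0 1 8; 0 0 0 1]
T3·…·T1 = [1 0 0 -5; 0 -1 0 8; 0 0 1 8; 0 0 0 1]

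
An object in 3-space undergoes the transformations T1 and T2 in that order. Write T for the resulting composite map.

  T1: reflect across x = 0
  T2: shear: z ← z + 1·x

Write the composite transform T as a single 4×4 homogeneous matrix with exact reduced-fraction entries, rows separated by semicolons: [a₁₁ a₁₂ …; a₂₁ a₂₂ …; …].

T1 = [-1 0 0 0; 0 1 0 0; 0 0 1 0; 0 0 0 1]
T2·T1 = [-1 0 0 0; 0 1 0 0; -1 0 1 0; 0 0 0 1]

T = [-1 0 0 0; 0 1 0 0; -1 0 1 0; 0 0 0 1]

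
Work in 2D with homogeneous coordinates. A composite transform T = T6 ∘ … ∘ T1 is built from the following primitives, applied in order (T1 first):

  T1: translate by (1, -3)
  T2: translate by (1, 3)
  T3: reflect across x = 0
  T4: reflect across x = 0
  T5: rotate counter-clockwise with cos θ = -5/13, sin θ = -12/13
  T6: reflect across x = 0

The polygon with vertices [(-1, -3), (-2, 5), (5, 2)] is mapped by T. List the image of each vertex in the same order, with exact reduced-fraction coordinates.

T1 translate by (1, -3): (-1, -3) → (0, -6); (-2, 5) → (-1, 2); (5, 2) → (6, -1)
T2 translate by (1, 3): (0, -6) → (1, -3); (-1, 2) → (0, 5); (6, -1) → (7, 2)
T3 reflect across x = 0: (1, -3) → (-1, -3); (0, 5) → (0, 5); (7, 2) → (-7, 2)
T4 reflect across x = 0: (-1, -3) → (1, -3); (0, 5) → (0, 5); (-7, 2) → (7, 2)
T5 rotate counter-clockwise with cos θ = -5/13, sin θ = -12/13: (1, -3) → (-41/13, 3/13); (0, 5) → (60/13, -25/13); (7, 2) → (-11/13, -94/13)
T6 reflect across x = 0: (-41/13, 3/13) → (41/13, 3/13); (60/13, -25/13) → (-60/13, -25/13); (-11/13, -94/13) → (11/13, -94/13)

image vertices: (41/13, 3/13), (-60/13, -25/13), (11/13, -94/13)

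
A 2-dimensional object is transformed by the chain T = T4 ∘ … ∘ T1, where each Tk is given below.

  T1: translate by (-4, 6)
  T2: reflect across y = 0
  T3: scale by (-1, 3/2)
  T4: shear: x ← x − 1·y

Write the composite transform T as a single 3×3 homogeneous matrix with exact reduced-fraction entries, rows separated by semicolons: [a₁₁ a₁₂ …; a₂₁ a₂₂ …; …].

T1 = [1 0 -4; 0 1 6; 0 0 1]
T2·T1 = [1 0 -4; 0 -1 -6; 0 0 1]
T3·…·T1 = [-1 0 4; 0 -3/2 -9; 0 0 1]
T4·…·T1 = [-1 3/2 13; 0 -3/2 -9; 0 0 1]

T = [-1 3/2 13; 0 -3/2 -9; 0 0 1]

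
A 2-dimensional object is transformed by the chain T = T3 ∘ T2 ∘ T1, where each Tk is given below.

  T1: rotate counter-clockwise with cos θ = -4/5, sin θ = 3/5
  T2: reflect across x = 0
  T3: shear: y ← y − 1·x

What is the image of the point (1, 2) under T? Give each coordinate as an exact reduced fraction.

T1 rotate counter-clockwise with cos θ = -4/5, sin θ = 3/5: (1, 2) → (-2, -1)
T2 reflect across x = 0: (-2, -1) → (2, -1)
T3 shear: y ← y − 1·x: (2, -1) → (2, -3)

T(p) = (2, -3)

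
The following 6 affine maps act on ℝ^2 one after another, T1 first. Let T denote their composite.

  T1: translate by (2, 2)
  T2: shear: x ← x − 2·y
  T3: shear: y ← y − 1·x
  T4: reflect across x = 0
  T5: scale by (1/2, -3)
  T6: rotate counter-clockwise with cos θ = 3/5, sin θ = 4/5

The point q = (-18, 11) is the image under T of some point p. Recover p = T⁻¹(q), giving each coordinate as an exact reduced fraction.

T1 = [1 0 2; 0 1 2; 0 0 1]
T2·T1 = [1 -2 -2; 0 1 2; 0 0 1]
T3·…·T1 = [1 -2 -2; -1 3 4; 0 0 1]
T4·…·T1 = [-1 2 2; -1 3 4; 0 0 1]
T5·…·T1 = [-1/2 1 1; 3 -9 -12; 0 0 1]
T6·…·T1 = [-27/10 39/5 51/5; 7/5 -23/5 -32/5; 0 0 1]
det M = 3/2; M⁻¹ = [-46/15 -26/5 -2; -14/15 -9/5 -2; 0 0 1]
M⁻¹ · (-18, 11)ᵀ = (-4, -5)ᵀ

p = (-4, -5)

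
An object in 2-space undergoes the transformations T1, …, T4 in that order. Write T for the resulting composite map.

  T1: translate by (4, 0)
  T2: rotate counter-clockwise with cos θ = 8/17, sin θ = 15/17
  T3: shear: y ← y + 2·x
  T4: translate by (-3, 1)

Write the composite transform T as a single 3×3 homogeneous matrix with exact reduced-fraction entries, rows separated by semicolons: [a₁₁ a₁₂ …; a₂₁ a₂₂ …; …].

T = [8/17 -15/17 -19/17; 31/17 -22/17 141/17; 0 0 1]

T1 = [1 0 4; 0 1 0; 0 0 1]
T2·T1 = [8/17 -15/17 32/17; 15/17 8/17 60/17; 0 0 1]
T3·…·T1 = [8/17 -15/17 32/17; 31/17 -22/17 124/17; 0 0 1]
T4·…·T1 = [8/17 -15/17 -19/17; 31/17 -22/17 141/17; 0 0 1]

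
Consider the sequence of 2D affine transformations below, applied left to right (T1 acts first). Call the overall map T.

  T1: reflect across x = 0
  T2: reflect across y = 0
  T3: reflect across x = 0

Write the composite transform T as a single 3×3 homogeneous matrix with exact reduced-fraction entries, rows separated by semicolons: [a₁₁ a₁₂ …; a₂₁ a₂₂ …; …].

T1 = [-1 0 0; 0 1 0; 0 0 1]
T2·T1 = [-1 0 0; 0 -1 0; 0 0 1]
T3·…·T1 = [1 0 0; 0 -1 0; 0 0 1]

T = [1 0 0; 0 -1 0; 0 0 1]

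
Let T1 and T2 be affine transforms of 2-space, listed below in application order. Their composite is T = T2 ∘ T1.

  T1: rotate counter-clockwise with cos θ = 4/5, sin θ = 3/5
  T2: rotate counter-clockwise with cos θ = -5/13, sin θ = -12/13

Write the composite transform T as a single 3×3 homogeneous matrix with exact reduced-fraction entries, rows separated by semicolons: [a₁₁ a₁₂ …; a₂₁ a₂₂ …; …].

T1 = [4/5 -3/5 0; 3/5 4/5 0; 0 0 1]
T2·T1 = [16/65 63/65 0; -63/65 16/65 0; 0 0 1]

T = [16/65 63/65 0; -63/65 16/65 0; 0 0 1]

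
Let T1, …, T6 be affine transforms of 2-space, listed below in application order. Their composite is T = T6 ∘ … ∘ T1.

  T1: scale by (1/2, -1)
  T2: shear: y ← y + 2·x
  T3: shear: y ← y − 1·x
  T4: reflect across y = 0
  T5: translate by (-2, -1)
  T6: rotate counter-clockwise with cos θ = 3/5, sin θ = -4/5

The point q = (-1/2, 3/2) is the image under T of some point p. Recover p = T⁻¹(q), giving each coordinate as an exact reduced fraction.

T1 = [1/2 0 0; 0 -1 0; 0 0 1]
T2·T1 = [1/2 0 0; 1 -1 0; 0 0 1]
T3·…·T1 = [1/2 0 0; 1/2 -1 0; 0 0 1]
T4·…·T1 = [1/2 0 0; -1/2 1 0; 0 0 1]
T5·…·T1 = [1/2 0 -2; -1/2 1 -1; 0 0 1]
T6·…·T1 = [-1/10 4/5 -2; -7/10 3/5 1; 0 0 1]
det M = 1/2; M⁻¹ = [6/5 -8/5 4; 7/5 -1/5 3; 0 0 1]
M⁻¹ · (-1/2, 3/2)ᵀ = (1, 2)ᵀ

p = (1, 2)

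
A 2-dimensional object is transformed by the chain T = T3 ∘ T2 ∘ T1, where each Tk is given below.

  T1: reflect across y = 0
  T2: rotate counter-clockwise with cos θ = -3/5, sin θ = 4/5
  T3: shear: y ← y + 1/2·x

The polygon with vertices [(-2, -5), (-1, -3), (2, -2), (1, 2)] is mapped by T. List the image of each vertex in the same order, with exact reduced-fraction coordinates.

T1 reflect across y = 0: (-2, -5) → (-2, 5); (-1, -3) → (-1, 3); (2, -2) → (2, 2); (1, 2) → (1, -2)
T2 rotate counter-clockwise with cos θ = -3/5, sin θ = 4/5: (-2, 5) → (-14/5, -23/5); (-1, 3) → (-9/5, -13/5); (2, 2) → (-14/5, 2/5); (1, -2) → (1, 2)
T3 shear: y ← y + 1/2·x: (-14/5, -23/5) → (-14/5, -6); (-9/5, -13/5) → (-9/5, -7/2); (-14/5, 2/5) → (-14/5, -1); (1, 2) → (1, 5/2)

image vertices: (-14/5, -6), (-9/5, -7/2), (-14/5, -1), (1, 5/2)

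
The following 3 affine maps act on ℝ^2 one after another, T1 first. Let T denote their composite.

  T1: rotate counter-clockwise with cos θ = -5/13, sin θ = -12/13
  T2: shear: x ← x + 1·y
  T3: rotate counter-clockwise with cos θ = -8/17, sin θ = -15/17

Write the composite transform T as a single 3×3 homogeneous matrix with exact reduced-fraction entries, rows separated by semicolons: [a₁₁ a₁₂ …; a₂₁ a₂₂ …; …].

T = [-44/221 -131/221 0; 27/17 -5/17 0; 0 0 1]

T1 = [-5/13 12/13 0; -12/13 -5/13 0; 0 0 1]
T2·T1 = [-17/13 7/13 0; -12/13 -5/13 0; 0 0 1]
T3·…·T1 = [-44/221 -131/221 0; 27/17 -5/17 0; 0 0 1]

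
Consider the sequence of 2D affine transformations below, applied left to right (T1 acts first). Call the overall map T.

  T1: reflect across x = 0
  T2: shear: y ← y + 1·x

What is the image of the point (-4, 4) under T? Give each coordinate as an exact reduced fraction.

T1 reflect across x = 0: (-4, 4) → (4, 4)
T2 shear: y ← y + 1·x: (4, 4) → (4, 8)

T(p) = (4, 8)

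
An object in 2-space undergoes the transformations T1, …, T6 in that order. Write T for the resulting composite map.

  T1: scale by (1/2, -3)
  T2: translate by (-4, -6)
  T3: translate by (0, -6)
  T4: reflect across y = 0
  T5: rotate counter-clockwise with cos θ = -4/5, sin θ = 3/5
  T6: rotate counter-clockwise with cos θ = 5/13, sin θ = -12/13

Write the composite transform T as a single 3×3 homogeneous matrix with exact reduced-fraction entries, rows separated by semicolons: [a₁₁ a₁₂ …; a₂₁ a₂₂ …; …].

T = [8/65 -189/65 -164/13; 63/130 48/65 -12/13; 0 0 1]

T1 = [1/2 0 0; 0 -3 0; 0 0 1]
T2·T1 = [1/2 0 -4; 0 -3 -6; 0 0 1]
T3·…·T1 = [1/2 0 -4; 0 -3 -12; 0 0 1]
T4·…·T1 = [1/2 0 -4; 0 3 12; 0 0 1]
T5·…·T1 = [-2/5 -9/5 -4; 3/10 -12/5 -12; 0 0 1]
T6·…·T1 = [8/65 -189/65 -164/13; 63/130 48/65 -12/13; 0 0 1]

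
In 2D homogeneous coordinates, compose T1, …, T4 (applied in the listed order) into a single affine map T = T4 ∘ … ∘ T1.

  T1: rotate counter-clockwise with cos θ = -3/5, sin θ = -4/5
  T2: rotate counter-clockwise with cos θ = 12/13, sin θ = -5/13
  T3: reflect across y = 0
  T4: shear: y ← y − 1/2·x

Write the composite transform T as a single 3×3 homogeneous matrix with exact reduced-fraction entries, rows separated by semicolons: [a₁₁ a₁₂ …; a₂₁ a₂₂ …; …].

T1 = [-3/5 4/5 0; -4/5 -3/5 0; 0 0 1]
T2·T1 = [-56/65 33/65 0; -33/65 -56/65 0; 0 0 1]
T3·…·T1 = [-56/65 33/65 0; 33/65 56/65 0; 0 0 1]
T4·…·T1 = [-56/65 33/65 0; 61/65 79/130 0; 0 0 1]

T = [-56/65 33/65 0; 61/65 79/130 0; 0 0 1]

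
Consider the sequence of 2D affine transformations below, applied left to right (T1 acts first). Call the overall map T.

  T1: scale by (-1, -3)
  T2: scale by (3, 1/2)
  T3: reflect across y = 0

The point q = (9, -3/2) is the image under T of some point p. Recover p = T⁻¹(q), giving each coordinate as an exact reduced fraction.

T1 = [-1 0 0; 0 -3 0; 0 0 1]
T2·T1 = [-3 0 0; 0 -3/2 0; 0 0 1]
T3·…·T1 = [-3 0 0; 0 3/2 0; 0 0 1]
det M = -9/2; M⁻¹ = [-1/3 0 0; 0 2/3 0; 0 0 1]
M⁻¹ · (9, -3/2)ᵀ = (-3, -1)ᵀ

p = (-3, -1)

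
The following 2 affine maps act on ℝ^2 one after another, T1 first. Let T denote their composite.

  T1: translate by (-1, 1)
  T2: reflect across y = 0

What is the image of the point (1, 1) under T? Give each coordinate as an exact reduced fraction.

T1 translate by (-1, 1): (1, 1) → (0, 2)
T2 reflect across y = 0: (0, 2) → (0, -2)

T(p) = (0, -2)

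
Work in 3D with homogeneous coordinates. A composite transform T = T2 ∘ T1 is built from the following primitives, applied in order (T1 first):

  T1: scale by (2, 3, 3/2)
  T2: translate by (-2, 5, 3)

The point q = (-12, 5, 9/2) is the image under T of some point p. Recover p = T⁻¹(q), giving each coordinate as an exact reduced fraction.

p = (-5, 0, 1)

T1 = [2 0 0 0; 0 3 0 0; 0 0 3/2 0; 0 0 0 1]
T2·T1 = [2 0 0 -2; 0 3 0 5; 0 0 3/2 3; 0 0 0 1]
det M = 9; M⁻¹ = [1/2 0 0 1; 0 1/3 0 -5/3; 0 0 2/3 -2; 0 0 0 1]
M⁻¹ · (-12, 5, 9/2)ᵀ = (-5, 0, 1)ᵀ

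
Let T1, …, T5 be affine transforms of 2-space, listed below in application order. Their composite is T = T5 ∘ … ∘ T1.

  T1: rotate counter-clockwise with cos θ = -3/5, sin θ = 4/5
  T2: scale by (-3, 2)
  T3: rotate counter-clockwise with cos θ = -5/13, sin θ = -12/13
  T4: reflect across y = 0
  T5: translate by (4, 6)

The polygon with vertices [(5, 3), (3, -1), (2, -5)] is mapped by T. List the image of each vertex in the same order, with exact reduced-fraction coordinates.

T1 rotate counter-clockwise with cos θ = -3/5, sin θ = 4/5: (5, 3) → (-27/5, 11/5); (3, -1) → (-1, 3); (2, -5) → (14/5, 23/5)
T2 scale by (-3, 2): (-27/5, 11/5) → (81/5, 22/5); (-1, 3) → (3, 6); (14/5, 23/5) → (-42/5, 46/5)
T3 rotate counter-clockwise with cos θ = -5/13, sin θ = -12/13: (81/5, 22/5) → (-141/65, -1082/65); (3, 6) → (57/13, -66/13); (-42/5, 46/5) → (762/65, 274/65)
T4 reflect across y = 0: (-141/65, -1082/65) → (-141/65, 1082/65); (57/13, -66/13) → (57/13, 66/13); (762/65, 274/65) → (762/65, -274/65)
T5 translate by (4, 6): (-141/65, 1082/65) → (119/65, 1472/65); (57/13, 66/13) → (109/13, 144/13); (762/65, -274/65) → (1022/65, 116/65)

image vertices: (119/65, 1472/65), (109/13, 144/13), (1022/65, 116/65)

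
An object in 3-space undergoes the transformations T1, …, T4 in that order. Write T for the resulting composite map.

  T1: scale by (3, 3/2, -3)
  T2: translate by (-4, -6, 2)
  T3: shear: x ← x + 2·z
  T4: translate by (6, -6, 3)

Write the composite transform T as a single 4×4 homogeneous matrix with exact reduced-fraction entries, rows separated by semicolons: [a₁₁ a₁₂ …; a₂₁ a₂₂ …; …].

T1 = [3 0 0 0; 0 3/2 0 0; 0 0 -3 0; 0 0 0 1]
T2·T1 = [3 0 0 -4; 0 3/2 0 -6; 0 0 -3 2; 0 0 0 1]
T3·…·T1 = [3 0 -6 0; 0 3/2 0 -6; 0 0 -3 2; 0 0 0 1]
T4·…·T1 = [3 0 -6 6; 0 3/2 0 -12; 0 0 -3 5; 0 0 0 1]

T = [3 0 -6 6; 0 3/2 0 -12; 0 0 -3 5; 0 0 0 1]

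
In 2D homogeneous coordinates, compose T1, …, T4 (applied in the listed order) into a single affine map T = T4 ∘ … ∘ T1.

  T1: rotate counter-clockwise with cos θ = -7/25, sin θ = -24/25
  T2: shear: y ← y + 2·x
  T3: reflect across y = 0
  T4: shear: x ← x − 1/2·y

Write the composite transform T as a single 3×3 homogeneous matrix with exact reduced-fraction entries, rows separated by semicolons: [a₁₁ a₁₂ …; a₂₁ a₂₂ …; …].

T = [-26/25 89/50 0; 38/25 -41/25 0; 0 0 1]

T1 = [-7/25 24/25 0; -24/25 -7/25 0; 0 0 1]
T2·T1 = [-7/25 24/25 0; -38/25 41/25 0; 0 0 1]
T3·…·T1 = [-7/25 24/25 0; 38/25 -41/25 0; 0 0 1]
T4·…·T1 = [-26/25 89/50 0; 38/25 -41/25 0; 0 0 1]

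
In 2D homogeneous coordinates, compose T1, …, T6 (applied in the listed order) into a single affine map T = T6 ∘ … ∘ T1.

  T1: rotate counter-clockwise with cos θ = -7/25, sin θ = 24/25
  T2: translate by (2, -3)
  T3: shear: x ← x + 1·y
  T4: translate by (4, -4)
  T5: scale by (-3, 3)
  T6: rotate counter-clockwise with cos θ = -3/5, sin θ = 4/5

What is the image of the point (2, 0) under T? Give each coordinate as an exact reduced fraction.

T(p) = (501/25, -33/25)

T1 rotate counter-clockwise with cos θ = -7/25, sin θ = 24/25: (2, 0) → (-14/25, 48/25)
T2 translate by (2, -3): (-14/25, 48/25) → (36/25, -27/25)
T3 shear: x ← x + 1·y: (36/25, -27/25) → (9/25, -27/25)
T4 translate by (4, -4): (9/25, -27/25) → (109/25, -127/25)
T5 scale by (-3, 3): (109/25, -127/25) → (-327/25, -381/25)
T6 rotate counter-clockwise with cos θ = -3/5, sin θ = 4/5: (-327/25, -381/25) → (501/25, -33/25)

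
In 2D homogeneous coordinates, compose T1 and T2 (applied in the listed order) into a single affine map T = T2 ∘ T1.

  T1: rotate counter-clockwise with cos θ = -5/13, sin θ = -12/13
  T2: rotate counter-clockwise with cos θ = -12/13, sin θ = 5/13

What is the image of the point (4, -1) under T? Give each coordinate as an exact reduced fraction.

T(p) = (599/169, 356/169)

T1 rotate counter-clockwise with cos θ = -5/13, sin θ = -12/13: (4, -1) → (-32/13, -43/13)
T2 rotate counter-clockwise with cos θ = -12/13, sin θ = 5/13: (-32/13, -43/13) → (599/169, 356/169)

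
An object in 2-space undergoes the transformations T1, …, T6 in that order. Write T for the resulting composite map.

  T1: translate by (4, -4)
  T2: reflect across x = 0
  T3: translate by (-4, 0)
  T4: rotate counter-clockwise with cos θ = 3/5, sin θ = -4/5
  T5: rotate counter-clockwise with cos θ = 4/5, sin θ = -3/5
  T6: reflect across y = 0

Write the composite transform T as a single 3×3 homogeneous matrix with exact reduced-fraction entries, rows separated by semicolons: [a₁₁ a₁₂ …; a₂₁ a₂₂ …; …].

T = [0 1 -4; -1 0 -8; 0 0 1]

T1 = [1 0 4; 0 1 -4; 0 0 1]
T2·T1 = [-1 0 -4; 0 1 -4; 0 0 1]
T3·…·T1 = [-1 0 -8; 0 1 -4; 0 0 1]
T4·…·T1 = [-3/5 4/5 -8; 4/5 3/5 4; 0 0 1]
T5·…·T1 = [0 1 -4; 1 0 8; 0 0 1]
T6·…·T1 = [0 1 -4; -1 0 -8; 0 0 1]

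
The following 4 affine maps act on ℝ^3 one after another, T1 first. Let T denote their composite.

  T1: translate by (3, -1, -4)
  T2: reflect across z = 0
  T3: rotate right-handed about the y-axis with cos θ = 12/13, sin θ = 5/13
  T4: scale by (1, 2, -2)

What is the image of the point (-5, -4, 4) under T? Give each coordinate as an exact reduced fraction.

T(p) = (-24/13, -10, -20/13)

T1 translate by (3, -1, -4): (-5, -4, 4) → (-2, -5, 0)
T2 reflect across z = 0: (-2, -5, 0) → (-2, -5, 0)
T3 rotate right-handed about the y-axis with cos θ = 12/13, sin θ = 5/13: (-2, -5, 0) → (-24/13, -5, 10/13)
T4 scale by (1, 2, -2): (-24/13, -5, 10/13) → (-24/13, -10, -20/13)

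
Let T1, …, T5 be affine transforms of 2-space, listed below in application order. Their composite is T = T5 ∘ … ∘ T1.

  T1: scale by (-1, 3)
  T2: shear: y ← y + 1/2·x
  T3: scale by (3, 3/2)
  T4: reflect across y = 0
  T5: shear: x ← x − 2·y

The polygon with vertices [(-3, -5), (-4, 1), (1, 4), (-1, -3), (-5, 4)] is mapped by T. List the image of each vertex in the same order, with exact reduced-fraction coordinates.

image vertices: (-63/2, 81/4), (27, -15/2), (63/2, -69/4), (-45/2, 51/4), (117/2, -87/4)

T1 scale by (-1, 3): (-3, -5) → (3, -15); (-4, 1) → (4, 3); (1, 4) → (-1, 12); (-1, -3) → (1, -9); (-5, 4) → (5, 12)
T2 shear: y ← y + 1/2·x: (3, -15) → (3, -27/2); (4, 3) → (4, 5); (-1, 12) → (-1, 23/2); (1, -9) → (1, -17/2); (5, 12) → (5, 29/2)
T3 scale by (3, 3/2): (3, -27/2) → (9, -81/4); (4, 5) → (12, 15/2); (-1, 23/2) → (-3, 69/4); (1, -17/2) → (3, -51/4); (5, 29/2) → (15, 87/4)
T4 reflect across y = 0: (9, -81/4) → (9, 81/4); (12, 15/2) → (12, -15/2); (-3, 69/4) → (-3, -69/4); (3, -51/4) → (3, 51/4); (15, 87/4) → (15, -87/4)
T5 shear: x ← x − 2·y: (9, 81/4) → (-63/2, 81/4); (12, -15/2) → (27, -15/2); (-3, -69/4) → (63/2, -69/4); (3, 51/4) → (-45/2, 51/4); (15, -87/4) → (117/2, -87/4)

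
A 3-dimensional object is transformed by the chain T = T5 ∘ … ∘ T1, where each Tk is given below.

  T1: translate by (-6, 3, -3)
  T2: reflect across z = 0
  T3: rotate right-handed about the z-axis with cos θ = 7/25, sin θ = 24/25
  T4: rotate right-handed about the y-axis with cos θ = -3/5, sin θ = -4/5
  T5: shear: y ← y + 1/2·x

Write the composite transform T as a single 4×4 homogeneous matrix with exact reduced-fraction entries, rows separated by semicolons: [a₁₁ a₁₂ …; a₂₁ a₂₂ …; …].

T1 = [1 0 0 -6; 0 1 0 3; 0 0 1 -3; 0 0 0 1]
T2·T1 = [1 0 0 -6; 0 1 0 3; 0 0 -1 3; 0 0 0 1]
T3·…·T1 = [7/25 -24/25 0 -114/25; 24/25 7/25 0 -123/25; 0 0 -1 3; 0 0 0 1]
T4·…·T1 = [-21/125 72/125 4/5 42/125; 24/25 7/25 0 -123/25; 28/125 -96/125 3/5 -681/125; 0 0 0 1]
T5·…·T1 = [-21/125 72/125 4/5 42/125; 219/250 71/125 2/5 -594/125; 28/125 -96/125 3/5 -681/125; 0 0 0 1]

T = [-21/125 72/125 4/5 42/125; 219/250 71/125 2/5 -594/125; 28/125 -96/125 3/5 -681/125; 0 0 0 1]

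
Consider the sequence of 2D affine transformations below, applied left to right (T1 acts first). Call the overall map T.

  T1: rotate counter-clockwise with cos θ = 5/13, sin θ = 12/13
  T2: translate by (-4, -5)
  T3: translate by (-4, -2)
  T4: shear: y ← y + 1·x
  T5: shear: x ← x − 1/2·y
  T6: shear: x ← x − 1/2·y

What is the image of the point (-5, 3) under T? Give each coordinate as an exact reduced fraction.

T1 rotate counter-clockwise with cos θ = 5/13, sin θ = 12/13: (-5, 3) → (-61/13, -45/13)
T2 translate by (-4, -5): (-61/13, -45/13) → (-113/13, -110/13)
T3 translate by (-4, -2): (-113/13, -110/13) → (-165/13, -136/13)
T4 shear: y ← y + 1·x: (-165/13, -136/13) → (-165/13, -301/13)
T5 shear: x ← x − 1/2·y: (-165/13, -301/13) → (-29/26, -301/13)
T6 shear: x ← x − 1/2·y: (-29/26, -301/13) → (136/13, -301/13)

T(p) = (136/13, -301/13)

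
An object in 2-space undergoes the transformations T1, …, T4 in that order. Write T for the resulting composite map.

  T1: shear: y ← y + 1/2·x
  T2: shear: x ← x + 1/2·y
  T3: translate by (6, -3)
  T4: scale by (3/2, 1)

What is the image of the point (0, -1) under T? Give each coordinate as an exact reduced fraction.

T(p) = (33/4, -4)

T1 shear: y ← y + 1/2·x: (0, -1) → (0, -1)
T2 shear: x ← x + 1/2·y: (0, -1) → (-1/2, -1)
T3 translate by (6, -3): (-1/2, -1) → (11/2, -4)
T4 scale by (3/2, 1): (11/2, -4) → (33/4, -4)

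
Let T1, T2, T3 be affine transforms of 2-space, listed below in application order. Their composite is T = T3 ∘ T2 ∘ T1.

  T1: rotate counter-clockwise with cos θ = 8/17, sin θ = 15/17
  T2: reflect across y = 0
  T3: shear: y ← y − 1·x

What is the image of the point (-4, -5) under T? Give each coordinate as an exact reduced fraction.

T1 rotate counter-clockwise with cos θ = 8/17, sin θ = 15/17: (-4, -5) → (43/17, -100/17)
T2 reflect across y = 0: (43/17, -100/17) → (43/17, 100/17)
T3 shear: y ← y − 1·x: (43/17, 100/17) → (43/17, 57/17)

T(p) = (43/17, 57/17)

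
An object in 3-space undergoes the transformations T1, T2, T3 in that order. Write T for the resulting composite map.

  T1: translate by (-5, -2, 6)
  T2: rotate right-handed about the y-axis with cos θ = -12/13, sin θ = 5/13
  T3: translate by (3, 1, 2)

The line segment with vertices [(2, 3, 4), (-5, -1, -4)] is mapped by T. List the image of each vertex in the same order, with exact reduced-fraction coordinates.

T1 translate by (-5, -2, 6): (2, 3, 4) → (-3, 1, 10); (-5, -1, -4) → (-10, -3, 2)
T2 rotate right-handed about the y-axis with cos θ = -12/13, sin θ = 5/13: (-3, 1, 10) → (86/13, 1, -105/13); (-10, -3, 2) → (10, -3, 2)
T3 translate by (3, 1, 2): (86/13, 1, -105/13) → (125/13, 2, -79/13); (10, -3, 2) → (13, -2, 4)

image vertices: (125/13, 2, -79/13), (13, -2, 4)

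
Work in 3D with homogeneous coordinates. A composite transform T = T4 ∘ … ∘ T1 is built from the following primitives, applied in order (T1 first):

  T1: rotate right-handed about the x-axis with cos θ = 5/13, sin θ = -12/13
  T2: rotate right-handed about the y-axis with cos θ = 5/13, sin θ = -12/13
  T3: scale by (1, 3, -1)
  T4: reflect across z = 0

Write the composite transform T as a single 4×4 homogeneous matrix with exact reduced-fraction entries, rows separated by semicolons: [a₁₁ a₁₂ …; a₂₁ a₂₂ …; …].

T = [5/13 144/169 -60/169 0; 0 15/13 36/13 0; 12/13 -60/169 25/169 0; 0 0 0 1]

T1 = [1 0 0 0; 0 5/13 12/13 0; 0 -12/13 5/13 0; 0 0 0 1]
T2·T1 = [5/13 144/169 -60/169 0; 0 5/13 12/13 0; 12/13 -60/169 25/169 0; 0 0 0 1]
T3·…·T1 = [5/13 144/169 -60/169 0; 0 15/13 36/13 0; -12/13 60/169 -25/169 0; 0 0 0 1]
T4·…·T1 = [5/13 144/169 -60/169 0; 0 15/13 36/13 0; 12/13 -60/169 25/169 0; 0 0 0 1]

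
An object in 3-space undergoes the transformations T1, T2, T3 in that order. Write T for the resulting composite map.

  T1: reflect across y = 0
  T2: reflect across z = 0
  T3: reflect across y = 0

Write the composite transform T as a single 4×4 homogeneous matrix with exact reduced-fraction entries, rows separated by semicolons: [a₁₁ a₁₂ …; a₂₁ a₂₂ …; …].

T = [1 0 0 0; 0 1 0 0; 0 0 -1 0; 0 0 0 1]

T1 = [1 0 0 0; 0 -1 0 0; 0 0 1 0; 0 0 0 1]
T2·T1 = [1 0 0 0; 0 -1 0 0; 0 0 -1 0; 0 0 0 1]
T3·…·T1 = [1 0 0 0; 0 1 0 0; 0 0 -1 0; 0 0 0 1]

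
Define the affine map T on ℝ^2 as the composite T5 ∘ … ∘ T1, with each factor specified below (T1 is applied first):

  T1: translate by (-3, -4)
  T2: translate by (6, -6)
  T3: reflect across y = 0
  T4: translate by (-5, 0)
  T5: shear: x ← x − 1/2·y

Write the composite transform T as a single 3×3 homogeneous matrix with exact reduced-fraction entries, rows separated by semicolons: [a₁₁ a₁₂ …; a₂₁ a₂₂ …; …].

T = [1 1/2 -7; 0 -1 10; 0 0 1]

T1 = [1 0 -3; 0 1 -4; 0 0 1]
T2·T1 = [1 0 3; 0 1 -10; 0 0 1]
T3·…·T1 = [1 0 3; 0 -1 10; 0 0 1]
T4·…·T1 = [1 0 -2; 0 -1 10; 0 0 1]
T5·…·T1 = [1 1/2 -7; 0 -1 10; 0 0 1]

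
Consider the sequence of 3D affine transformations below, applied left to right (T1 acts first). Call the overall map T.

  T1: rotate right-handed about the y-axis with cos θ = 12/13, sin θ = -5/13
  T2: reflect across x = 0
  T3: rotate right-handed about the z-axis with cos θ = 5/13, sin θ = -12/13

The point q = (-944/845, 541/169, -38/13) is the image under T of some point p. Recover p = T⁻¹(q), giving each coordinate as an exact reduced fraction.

T1 = [12/13 0 -5/13 0; 0 1 0 0; 5/13 0 12/13 0; 0 0 0 1]
T2·T1 = [-12/13 0 5/13 0; 0 1 0 0; 5/13 0 12/13 0; 0 0 0 1]
T3·…·T1 = [-60/169 12/13 25/169 0; 144/169 5/13 -60/169 0; 5/13 0 12/13 0; 0 0 0 1]
det M = -1; M⁻¹ = [-60/169 144/169 5/13 0; 12/13 5/13 0 0; 25/169 -60/169 12/13 0; 0 0 0 1]
M⁻¹ · (-944/845, 541/169, -38/13)ᵀ = (2, 1/5, -4)ᵀ

p = (2, 1/5, -4)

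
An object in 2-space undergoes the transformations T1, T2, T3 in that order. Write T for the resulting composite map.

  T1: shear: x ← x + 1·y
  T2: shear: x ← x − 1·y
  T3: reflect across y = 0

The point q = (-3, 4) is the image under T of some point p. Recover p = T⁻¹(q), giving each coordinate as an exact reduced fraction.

p = (-3, -4)

T1 = [1 1 0; 0 1 0; 0 0 1]
T2·T1 = [1 0 0; 0 1 0; 0 0 1]
T3·…·T1 = [1 0 0; 0 -1 0; 0 0 1]
det M = -1; M⁻¹ = [1 0 0; 0 -1 0; 0 0 1]
M⁻¹ · (-3, 4)ᵀ = (-3, -4)ᵀ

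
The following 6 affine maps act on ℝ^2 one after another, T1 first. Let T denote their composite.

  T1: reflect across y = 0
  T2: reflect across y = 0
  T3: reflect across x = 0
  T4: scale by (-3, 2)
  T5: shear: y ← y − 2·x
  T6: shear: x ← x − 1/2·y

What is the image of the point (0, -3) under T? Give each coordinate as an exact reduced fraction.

T1 reflect across y = 0: (0, -3) → (0, 3)
T2 reflect across y = 0: (0, 3) → (0, -3)
T3 reflect across x = 0: (0, -3) → (0, -3)
T4 scale by (-3, 2): (0, -3) → (0, -6)
T5 shear: y ← y − 2·x: (0, -6) → (0, -6)
T6 shear: x ← x − 1/2·y: (0, -6) → (3, -6)

T(p) = (3, -6)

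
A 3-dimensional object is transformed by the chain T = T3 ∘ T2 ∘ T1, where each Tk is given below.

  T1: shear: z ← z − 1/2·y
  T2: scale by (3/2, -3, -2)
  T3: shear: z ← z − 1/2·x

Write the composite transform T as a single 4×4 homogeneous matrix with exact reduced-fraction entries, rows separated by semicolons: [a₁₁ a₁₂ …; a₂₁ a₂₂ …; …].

T = [3/2 0 0 0; 0 -3 0 0; -3/4 1 -2 0; 0 0 0 1]

T1 = [1 0 0 0; 0 1 0 0; 0 -1/2 1 0; 0 0 0 1]
T2·T1 = [3/2 0 0 0; 0 -3 0 0; 0 1 -2 0; 0 0 0 1]
T3·…·T1 = [3/2 0 0 0; 0 -3 0 0; -3/4 1 -2 0; 0 0 0 1]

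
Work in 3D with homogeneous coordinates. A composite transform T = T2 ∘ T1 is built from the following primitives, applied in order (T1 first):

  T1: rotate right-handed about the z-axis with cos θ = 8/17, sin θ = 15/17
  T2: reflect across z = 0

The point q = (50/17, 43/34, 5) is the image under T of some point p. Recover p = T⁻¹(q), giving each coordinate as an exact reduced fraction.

p = (5/2, -2, -5)

T1 = [8/17 -15/17 0 0; 15/17 8/17 0 0; 0 0 1 0; 0 0 0 1]
T2·T1 = [8/17 -15/17 0 0; 15/17 8/17 0 0; 0 0 -1 0; 0 0 0 1]
det M = -1; M⁻¹ = [8/17 15/17 0 0; -15/17 8/17 0 0; 0 0 -1 0; 0 0 0 1]
M⁻¹ · (50/17, 43/34, 5)ᵀ = (5/2, -2, -5)ᵀ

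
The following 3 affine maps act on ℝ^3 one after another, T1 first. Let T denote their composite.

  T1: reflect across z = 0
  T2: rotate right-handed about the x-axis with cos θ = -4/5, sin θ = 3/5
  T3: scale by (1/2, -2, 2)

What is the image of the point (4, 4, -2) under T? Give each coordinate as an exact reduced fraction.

T1 reflect across z = 0: (4, 4, -2) → (4, 4, 2)
T2 rotate right-handed about the x-axis with cos θ = -4/5, sin θ = 3/5: (4, 4, 2) → (4, -22/5, 4/5)
T3 scale by (1/2, -2, 2): (4, -22/5, 4/5) → (2, 44/5, 8/5)

T(p) = (2, 44/5, 8/5)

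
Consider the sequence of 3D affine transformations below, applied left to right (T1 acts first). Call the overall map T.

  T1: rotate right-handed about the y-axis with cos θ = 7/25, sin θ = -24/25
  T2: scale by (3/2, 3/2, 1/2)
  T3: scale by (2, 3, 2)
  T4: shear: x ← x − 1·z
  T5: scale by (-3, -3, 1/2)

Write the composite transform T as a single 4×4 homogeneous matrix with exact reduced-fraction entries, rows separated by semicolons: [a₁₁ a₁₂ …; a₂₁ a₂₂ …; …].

T1 = [7/25 0 -24/25 0; 0 1 0 0; 24/25 0 7/25 0; 0 0 0 1]
T2·T1 = [21/50 0 -36/25 0; 0 3/2 0 0; 12/25 0 7/50 0; 0 0 0 1]
T3·…·T1 = [21/25 0 -72/25 0; 0 9/2 0 0; 24/25 0 7/25 0; 0 0 0 1]
T4·…·T1 = [-3/25 0 -79/25 0; 0 9/2 0 0; 24/25 0 7/25 0; 0 0 0 1]
T5·…·T1 = [9/25 0 237/25 0; 0 -27/2 0 0; 12/25 0 7/50 0; 0 0 0 1]

T = [9/25 0 237/25 0; 0 -27/2 0 0; 12/25 0 7/50 0; 0 0 0 1]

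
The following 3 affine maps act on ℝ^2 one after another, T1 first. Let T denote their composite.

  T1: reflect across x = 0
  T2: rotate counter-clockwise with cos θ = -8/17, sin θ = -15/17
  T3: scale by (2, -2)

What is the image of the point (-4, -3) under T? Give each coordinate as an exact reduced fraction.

T1 reflect across x = 0: (-4, -3) → (4, -3)
T2 rotate counter-clockwise with cos θ = -8/17, sin θ = -15/17: (4, -3) → (-77/17, -36/17)
T3 scale by (2, -2): (-77/17, -36/17) → (-154/17, 72/17)

T(p) = (-154/17, 72/17)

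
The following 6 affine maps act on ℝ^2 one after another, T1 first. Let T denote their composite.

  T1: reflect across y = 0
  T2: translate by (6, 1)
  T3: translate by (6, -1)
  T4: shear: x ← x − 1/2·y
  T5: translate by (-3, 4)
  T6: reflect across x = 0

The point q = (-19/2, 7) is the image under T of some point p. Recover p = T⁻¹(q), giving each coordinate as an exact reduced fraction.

T1 = [1 0 0; 0 -1 0; 0 0 1]
T2·T1 = [1 0 6; 0 -1 1; 0 0 1]
T3·…·T1 = [1 0 12; 0 -1 0; 0 0 1]
T4·…·T1 = [1 1/2 12; 0 -1 0; 0 0 1]
T5·…·T1 = [1 1/2 9; 0 -1 4; 0 0 1]
T6·…·T1 = [-1 -1/2 -9; 0 -1 4; 0 0 1]
det M = 1; M⁻¹ = [-1 1/2 -11; 0 -1 4; 0 0 1]
M⁻¹ · (-19/2, 7)ᵀ = (2, -3)ᵀ

p = (2, -3)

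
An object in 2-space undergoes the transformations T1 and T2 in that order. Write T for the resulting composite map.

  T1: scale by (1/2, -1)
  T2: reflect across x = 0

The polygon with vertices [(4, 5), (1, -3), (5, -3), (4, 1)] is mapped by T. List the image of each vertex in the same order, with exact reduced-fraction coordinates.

T1 scale by (1/2, -1): (4, 5) → (2, -5); (1, -3) → (1/2, 3); (5, -3) → (5/2, 3); (4, 1) → (2, -1)
T2 reflect across x = 0: (2, -5) → (-2, -5); (1/2, 3) → (-1/2, 3); (5/2, 3) → (-5/2, 3); (2, -1) → (-2, -1)

image vertices: (-2, -5), (-1/2, 3), (-5/2, 3), (-2, -1)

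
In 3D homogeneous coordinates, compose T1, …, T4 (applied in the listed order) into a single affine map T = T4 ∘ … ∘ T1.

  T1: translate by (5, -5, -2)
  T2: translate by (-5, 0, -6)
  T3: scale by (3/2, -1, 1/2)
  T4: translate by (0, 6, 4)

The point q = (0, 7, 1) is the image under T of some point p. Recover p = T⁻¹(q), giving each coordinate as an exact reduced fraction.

p = (0, 4, 2)

T1 = [1 0 0 5; 0 1 0 -5; 0 0 1 -2; 0 0 0 1]
T2·T1 = [1 0 0 0; 0 1 0 -5; 0 0 1 -8; 0 0 0 1]
T3·…·T1 = [3/2 0 0 0; 0 -1 0 5; 0 0 1/2 -4; 0 0 0 1]
T4·…·T1 = [3/2 0 0 0; 0 -1 0 11; 0 0 1/2 0; 0 0 0 1]
det M = -3/4; M⁻¹ = [2/3 0 0 0; 0 -1 0 11; 0 0 2 0; 0 0 0 1]
M⁻¹ · (0, 7, 1)ᵀ = (0, 4, 2)ᵀ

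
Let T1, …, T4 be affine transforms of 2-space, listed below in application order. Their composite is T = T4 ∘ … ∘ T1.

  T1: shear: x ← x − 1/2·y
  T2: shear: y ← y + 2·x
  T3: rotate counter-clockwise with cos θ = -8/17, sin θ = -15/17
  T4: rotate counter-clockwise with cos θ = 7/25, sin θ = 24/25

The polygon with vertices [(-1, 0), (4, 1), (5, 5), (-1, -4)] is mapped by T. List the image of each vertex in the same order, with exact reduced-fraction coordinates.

T1 shear: x ← x − 1/2·y: (-1, 0) → (-1, 0); (4, 1) → (7/2, 1); (5, 5) → (5/2, 5); (-1, -4) → (1, -4)
T2 shear: y ← y + 2·x: (-1, 0) → (-1, -2); (7/2, 1) → (7/2, 8); (5/2, 5) → (5/2, 10); (1, -4) → (1, -2)
T3 rotate counter-clockwise with cos θ = -8/17, sin θ = -15/17: (-1, -2) → (-22/17, 31/17); (7/2, 8) → (92/17, -233/34); (5/2, 10) → (130/17, -235/34); (1, -2) → (-38/17, 1/17)
T4 rotate counter-clockwise with cos θ = 7/25, sin θ = 24/25: (-22/17, 31/17) → (-898/425, -311/425); (92/17, -233/34) → (688/85, 557/170); (130/17, -235/34) → (746/85, 919/170); (-38/17, 1/17) → (-58/85, -181/85)

image vertices: (-898/425, -311/425), (688/85, 557/170), (746/85, 919/170), (-58/85, -181/85)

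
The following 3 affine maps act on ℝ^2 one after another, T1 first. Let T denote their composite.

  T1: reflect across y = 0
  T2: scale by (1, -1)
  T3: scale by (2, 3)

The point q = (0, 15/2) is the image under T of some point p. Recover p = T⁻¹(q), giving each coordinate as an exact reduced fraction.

T1 = [1 0 0; 0 -1 0; 0 0 1]
T2·T1 = [1 0 0; 0 1 0; 0 0 1]
T3·…·T1 = [2 0 0; 0 3 0; 0 0 1]
det M = 6; M⁻¹ = [1/2 0 0; 0 1/3 0; 0 0 1]
M⁻¹ · (0, 15/2)ᵀ = (0, 5/2)ᵀ

p = (0, 5/2)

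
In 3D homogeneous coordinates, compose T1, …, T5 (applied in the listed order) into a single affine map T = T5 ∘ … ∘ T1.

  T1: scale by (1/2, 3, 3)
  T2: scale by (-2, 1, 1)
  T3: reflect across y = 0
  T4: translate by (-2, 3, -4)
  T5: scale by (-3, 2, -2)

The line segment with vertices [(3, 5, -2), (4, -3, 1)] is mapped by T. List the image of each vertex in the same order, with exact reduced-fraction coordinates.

T1 scale by (1/2, 3, 3): (3, 5, -2) → (3/2, 15, -6); (4, -3, 1) → (2, -9, 3)
T2 scale by (-2, 1, 1): (3/2, 15, -6) → (-3, 15, -6); (2, -9, 3) → (-4, -9, 3)
T3 reflect across y = 0: (-3, 15, -6) → (-3, -15, -6); (-4, -9, 3) → (-4, 9, 3)
T4 translate by (-2, 3, -4): (-3, -15, -6) → (-5, -12, -10); (-4, 9, 3) → (-6, 12, -1)
T5 scale by (-3, 2, -2): (-5, -12, -10) → (15, -24, 20); (-6, 12, -1) → (18, 24, 2)

image vertices: (15, -24, 20), (18, 24, 2)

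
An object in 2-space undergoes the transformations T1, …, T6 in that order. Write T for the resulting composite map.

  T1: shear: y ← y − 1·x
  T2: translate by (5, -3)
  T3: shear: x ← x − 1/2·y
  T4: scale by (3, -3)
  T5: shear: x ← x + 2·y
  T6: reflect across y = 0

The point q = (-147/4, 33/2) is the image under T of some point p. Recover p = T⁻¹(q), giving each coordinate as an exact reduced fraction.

T1 = [1 0 0; -1 1 0; 0 0 1]
T2·T1 = [1 0 5; -1 1 -3; 0 0 1]
T3·…·T1 = [3/2 -1/2 13/2; -1 1 -3; 0 0 1]
T4·…·T1 = [9/2 -3/2 39/2; 3 -3 9; 0 0 1]
T5·…·T1 = [21/2 -15/2 75/2; 3 -3 9; 0 0 1]
T6·…·T1 = [21/2 -15/2 75/2; -3 3 -9; 0 0 1]
det M = 9; M⁻¹ = [1/3 5/6 -5; 1/3 7/6 -2; 0 0 1]
M⁻¹ · (-147/4, 33/2)ᵀ = (-7/2, 5)ᵀ

p = (-7/2, 5)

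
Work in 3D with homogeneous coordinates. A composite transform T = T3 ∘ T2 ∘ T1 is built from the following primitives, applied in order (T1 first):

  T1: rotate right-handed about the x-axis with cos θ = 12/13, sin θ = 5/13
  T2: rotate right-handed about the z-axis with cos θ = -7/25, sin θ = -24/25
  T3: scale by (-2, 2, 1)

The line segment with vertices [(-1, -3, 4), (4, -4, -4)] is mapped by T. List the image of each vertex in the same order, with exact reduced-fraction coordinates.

T1 rotate right-handed about the x-axis with cos θ = 12/13, sin θ = 5/13: (-1, -3, 4) → (-1, -56/13, 33/13); (4, -4, -4) → (4, -28/13, -68/13)
T2 rotate right-handed about the z-axis with cos θ = -7/25, sin θ = -24/25: (-1, -56/13, 33/13) → (-1253/325, 704/325, 33/13); (4, -28/13, -68/13) → (-1036/325, -1052/325, -68/13)
T3 scale by (-2, 2, 1): (-1253/325, 704/325, 33/13) → (2506/325, 1408/325, 33/13); (-1036/325, -1052/325, -68/13) → (2072/325, -2104/325, -68/13)

image vertices: (2506/325, 1408/325, 33/13), (2072/325, -2104/325, -68/13)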